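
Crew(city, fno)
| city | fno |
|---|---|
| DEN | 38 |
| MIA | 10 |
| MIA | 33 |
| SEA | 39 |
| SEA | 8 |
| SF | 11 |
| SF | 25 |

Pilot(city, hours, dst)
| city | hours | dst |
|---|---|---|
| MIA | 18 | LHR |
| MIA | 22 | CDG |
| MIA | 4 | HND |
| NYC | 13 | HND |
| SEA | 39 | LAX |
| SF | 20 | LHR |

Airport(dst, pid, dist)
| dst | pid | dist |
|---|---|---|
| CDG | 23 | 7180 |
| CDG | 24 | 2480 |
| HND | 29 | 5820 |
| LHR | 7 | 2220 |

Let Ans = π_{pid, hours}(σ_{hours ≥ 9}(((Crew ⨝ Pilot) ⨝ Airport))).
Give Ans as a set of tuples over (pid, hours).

Natural join on city: {(MIA, 10, 18, LHR), (MIA, 10, 22, CDG), (MIA, 10, 4, HND), (MIA, 33, 18, LHR), (MIA, 33, 22, CDG), (MIA, 33, 4, HND), (SEA, 39, 39, LAX), (SEA, 8, 39, LAX), (SF, 11, 20, LHR), (SF, 25, 20, LHR)}
Natural join on dst: {(MIA, 10, 18, LHR, 7, 2220), (MIA, 10, 22, CDG, 23, 7180), (MIA, 10, 22, CDG, 24, 2480), (MIA, 10, 4, HND, 29, 5820), (MIA, 33, 18, LHR, 7, 2220), (MIA, 33, 22, CDG, 23, 7180), (MIA, 33, 22, CDG, 24, 2480), (MIA, 33, 4, HND, 29, 5820), (SF, 11, 20, LHR, 7, 2220), (SF, 25, 20, LHR, 7, 2220)}
Apply σ_{hours ≥ 9}; surviving tuples: {(MIA, 10, 18, LHR, 7, 2220), (MIA, 10, 22, CDG, 23, 7180), (MIA, 10, 22, CDG, 24, 2480), (MIA, 33, 18, LHR, 7, 2220), (MIA, 33, 22, CDG, 23, 7180), (MIA, 33, 22, CDG, 24, 2480), (SF, 11, 20, LHR, 7, 2220), (SF, 25, 20, LHR, 7, 2220)}
π[pid, hours]: project onto (pid, hours) (4 duplicate(s) eliminated) → {(23, 22), (24, 22), (7, 18), (7, 20)}

{(23, 22), (24, 22), (7, 18), (7, 20)}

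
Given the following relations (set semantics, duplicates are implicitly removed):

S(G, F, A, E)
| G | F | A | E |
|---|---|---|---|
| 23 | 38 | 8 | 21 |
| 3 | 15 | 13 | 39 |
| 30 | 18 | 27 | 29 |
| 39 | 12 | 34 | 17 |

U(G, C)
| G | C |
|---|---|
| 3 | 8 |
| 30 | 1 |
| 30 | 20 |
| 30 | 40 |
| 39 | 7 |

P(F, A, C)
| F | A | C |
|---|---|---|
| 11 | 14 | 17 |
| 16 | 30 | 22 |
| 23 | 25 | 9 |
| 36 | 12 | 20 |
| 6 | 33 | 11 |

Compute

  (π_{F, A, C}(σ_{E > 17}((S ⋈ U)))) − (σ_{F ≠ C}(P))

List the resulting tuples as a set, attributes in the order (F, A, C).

{(15, 13, 8), (18, 27, 1), (18, 27, 20), (18, 27, 40)}

Natural join on G: {(3, 15, 13, 39, 8), (30, 18, 27, 29, 1), (30, 18, 27, 29, 20), (30, 18, 27, 29, 40), (39, 12, 34, 17, 7)}
Selection E > 17: {(3, 15, 13, 39, 8), (30, 18, 27, 29, 1), (30, 18, 27, 29, 20), (30, 18, 27, 29, 40)}
π_{F, A, C} gives {(15, 13, 8), (18, 27, 1), (18, 27, 20), (18, 27, 40)}.
Selection F ≠ C: {(11, 14, 17), (16, 30, 22), (23, 25, 9), (36, 12, 20), (6, 33, 11)}
Difference: {(15, 13, 8), (18, 27, 1), (18, 27, 20), (18, 27, 40)} with {(11, 14, 17), (16, 30, 22), (23, 25, 9), (36, 12, 20), (6, 33, 11)} → {(15, 13, 8), (18, 27, 1), (18, 27, 20), (18, 27, 40)}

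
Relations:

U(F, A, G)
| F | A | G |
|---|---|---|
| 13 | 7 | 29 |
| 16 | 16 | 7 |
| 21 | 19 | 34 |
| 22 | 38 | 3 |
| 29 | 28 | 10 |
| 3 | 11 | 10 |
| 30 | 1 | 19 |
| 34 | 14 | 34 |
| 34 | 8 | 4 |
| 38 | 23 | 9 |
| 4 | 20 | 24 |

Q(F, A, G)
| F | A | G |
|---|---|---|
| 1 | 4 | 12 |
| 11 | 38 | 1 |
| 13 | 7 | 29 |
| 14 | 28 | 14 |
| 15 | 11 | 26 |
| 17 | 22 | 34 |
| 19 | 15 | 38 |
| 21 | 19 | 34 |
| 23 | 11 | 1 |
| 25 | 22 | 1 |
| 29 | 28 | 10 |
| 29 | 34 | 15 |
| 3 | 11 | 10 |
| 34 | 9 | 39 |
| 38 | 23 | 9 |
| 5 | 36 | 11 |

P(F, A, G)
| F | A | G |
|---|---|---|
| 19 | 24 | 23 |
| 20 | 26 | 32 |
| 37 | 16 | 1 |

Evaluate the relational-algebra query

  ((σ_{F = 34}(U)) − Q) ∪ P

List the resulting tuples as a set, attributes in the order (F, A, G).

{(19, 24, 23), (20, 26, 32), (34, 14, 34), (34, 8, 4), (37, 16, 1)}

Filtering on F = 34 leaves {(34, 14, 34), (34, 8, 4)}.
Set difference of the two operands is {(34, 14, 34), (34, 8, 4)}.
Set union of the two operands is {(19, 24, 23), (20, 26, 32), (34, 14, 34), (34, 8, 4), (37, 16, 1)}.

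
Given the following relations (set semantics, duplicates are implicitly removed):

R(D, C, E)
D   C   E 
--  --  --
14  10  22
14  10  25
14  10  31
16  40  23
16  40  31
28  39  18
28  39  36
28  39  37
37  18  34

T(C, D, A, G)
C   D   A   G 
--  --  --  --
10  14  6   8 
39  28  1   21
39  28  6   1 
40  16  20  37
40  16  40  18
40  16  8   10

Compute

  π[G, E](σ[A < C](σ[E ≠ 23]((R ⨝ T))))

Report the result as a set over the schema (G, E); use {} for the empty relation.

{(1, 18), (1, 36), (1, 37), (10, 31), (21, 18), (21, 36), (21, 37), (37, 31), (8, 22), (8, 25), (8, 31)}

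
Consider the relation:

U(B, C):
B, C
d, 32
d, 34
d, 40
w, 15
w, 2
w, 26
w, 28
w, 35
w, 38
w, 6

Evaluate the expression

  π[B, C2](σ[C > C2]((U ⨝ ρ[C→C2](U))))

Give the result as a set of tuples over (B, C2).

{(d, 32), (d, 34), (w, 15), (w, 2), (w, 26), (w, 28), (w, 35), (w, 6)}

ρ[C→C2]: schema becomes (B, C2); tuples unchanged.
Natural join on B: {(d, 32, 32), (d, 32, 34), (d, 32, 40), (d, 34, 32), (d, 34, 34), (d, 34, 40), (d, 40, 32), (d, 40, 34), (d, 40, 40), (w, 15, 15), (w, 15, 2), (w, 15, 26), (w, 15, 28), (w, 15, 35), (w, 15, 38), (w, 15, 6), (w, 2, 15), (w, 2, 2), (w, 2, 26), (w, 2, 28), (w, 2, 35), (w, 2, 38), (w, 2, 6), (w, 26, 15), (w, 26, 2), (w, 26, 26), (w, 26, 28), (w, 26, 35), (w, 26, 38), (w, 26, 6), (w, 28, 15), (w, 28, 2), (w, 28, 26), (w, 28, 28), (w, 28, 35), (w, 28, 38), (w, 28, 6), (w, 35, 15), (w, 35, 2), (w, 35, 26), (w, 35, 28), (w, 35, 35), (w, 35, 38), (w, 35, 6), (w, 38, 15), (w, 38, 2), (w, 38, 26), (w, 38, 28), (w, 38, 35), (w, 38, 38), (w, 38, 6), (w, 6, 15), (w, 6, 2), (w, 6, 26), (w, 6, 28), (w, 6, 35), (w, 6, 38), (w, 6, 6)}
Apply σ_{C > C2}; surviving tuples: {(d, 34, 32), (d, 40, 32), (d, 40, 34), (w, 15, 2), (w, 15, 6), (w, 26, 15), (w, 26, 2), (w, 26, 6), (w, 28, 15), (w, 28, 2), (w, 28, 26), (w, 28, 6), (w, 35, 15), (w, 35, 2), (w, 35, 26), (w, 35, 28), (w, 35, 6), (w, 38, 15), (w, 38, 2), (w, 38, 26), (w, 38, 28), (w, 38, 35), (w, 38, 6), (w, 6, 2)}
π[B, C2]: project onto (B, C2) (16 duplicate(s) eliminated) → {(d, 32), (d, 34), (w, 15), (w, 2), (w, 26), (w, 28), (w, 35), (w, 6)}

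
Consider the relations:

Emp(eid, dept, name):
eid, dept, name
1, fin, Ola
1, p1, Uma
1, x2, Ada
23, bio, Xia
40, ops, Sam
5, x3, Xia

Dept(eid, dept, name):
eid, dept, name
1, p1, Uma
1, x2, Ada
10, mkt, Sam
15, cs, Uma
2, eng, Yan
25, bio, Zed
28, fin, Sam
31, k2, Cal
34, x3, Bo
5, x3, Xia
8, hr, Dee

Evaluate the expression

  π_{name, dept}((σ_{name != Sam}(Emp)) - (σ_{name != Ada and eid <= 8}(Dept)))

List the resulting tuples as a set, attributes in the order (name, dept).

{(Ada, x2), (Ola, fin), (Xia, bio)}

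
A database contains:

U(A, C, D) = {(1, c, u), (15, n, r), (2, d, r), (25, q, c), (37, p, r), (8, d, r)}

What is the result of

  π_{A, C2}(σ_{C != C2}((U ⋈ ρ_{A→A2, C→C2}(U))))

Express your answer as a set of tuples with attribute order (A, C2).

{(15, d), (15, p), (2, n), (2, p), (37, d), (37, n), (8, n), (8, p)}

ρ[A→A2, C→C2]: schema becomes (A2, C2, D); tuples unchanged.
Natural join on D: {(1, c, u, 1, c), (15, n, r, 15, n), (15, n, r, 2, d), (15, n, r, 37, p), (15, n, r, 8, d), (2, d, r, 15, n), (2, d, r, 2, d), (2, d, r, 37, p), (2, d, r, 8, d), (25, q, c, 25, q), (37, p, r, 15, n), (37, p, r, 2, d), (37, p, r, 37, p), (37, p, r, 8, d), (8, d, r, 15, n), (8, d, r, 2, d), (8, d, r, 37, p), (8, d, r, 8, d)}
σ[C != C2]: keep tuples satisfying C != C2 → {(15, n, r, 2, d), (15, n, r, 37, p), (15, n, r, 8, d), (2, d, r, 15, n), (2, d, r, 37, p), (37, p, r, 15, n), (37, p, r, 2, d), (37, p, r, 8, d), (8, d, r, 15, n), (8, d, r, 37, p)}
π_{A, C2} gives {(15, d), (15, p), (2, n), (2, p), (37, d), (37, n), (8, n), (8, p)} (2 duplicate(s) eliminated).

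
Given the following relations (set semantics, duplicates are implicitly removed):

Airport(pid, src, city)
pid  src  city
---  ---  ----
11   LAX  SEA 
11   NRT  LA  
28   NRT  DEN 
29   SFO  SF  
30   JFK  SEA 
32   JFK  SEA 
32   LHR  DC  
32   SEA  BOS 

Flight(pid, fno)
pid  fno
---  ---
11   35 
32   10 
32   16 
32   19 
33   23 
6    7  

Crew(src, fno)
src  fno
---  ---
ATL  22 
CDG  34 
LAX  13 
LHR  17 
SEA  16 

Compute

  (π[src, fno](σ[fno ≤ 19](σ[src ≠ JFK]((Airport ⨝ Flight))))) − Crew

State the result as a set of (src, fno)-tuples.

Airport ⋈ Flight (natural join on pid): {(11, LAX, SEA, 35), (11, NRT, LA, 35), (32, JFK, SEA, 10), (32, JFK, SEA, 16), (32, JFK, SEA, 19), (32, LHR, DC, 10), (32, LHR, DC, 16), (32, LHR, DC, 19), (32, SEA, BOS, 10), (32, SEA, BOS, 16), (32, SEA, BOS, 19)}
Filtering on src ≠ JFK leaves {(11, LAX, SEA, 35), (11, NRT, LA, 35), (32, LHR, DC, 10), (32, LHR, DC, 16), (32, LHR, DC, 19), (32, SEA, BOS, 10), (32, SEA, BOS, 16), (32, SEA, BOS, 19)}.
Filtering on fno ≤ 19 leaves {(32, LHR, DC, 10), (32, LHR, DC, 16), (32, LHR, DC, 19), (32, SEA, BOS, 10), (32, SEA, BOS, 16), (32, SEA, BOS, 19)}.
π_{src, fno} gives {(LHR, 10), (LHR, 16), (LHR, 19), (SEA, 10), (SEA, 16), (SEA, 19)}.
Taking the difference: {(LHR, 10), (LHR, 16), (LHR, 19), (SEA, 10), (SEA, 19)}

{(LHR, 10), (LHR, 16), (LHR, 19), (SEA, 10), (SEA, 19)}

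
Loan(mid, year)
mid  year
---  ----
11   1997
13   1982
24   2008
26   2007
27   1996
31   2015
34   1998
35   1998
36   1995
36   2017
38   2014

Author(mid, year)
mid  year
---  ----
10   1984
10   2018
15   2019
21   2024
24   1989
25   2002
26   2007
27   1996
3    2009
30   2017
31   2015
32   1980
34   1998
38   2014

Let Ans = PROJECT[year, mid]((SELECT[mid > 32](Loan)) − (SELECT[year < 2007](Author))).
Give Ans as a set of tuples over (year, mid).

{(1995, 36), (1998, 35), (2014, 38), (2017, 36)}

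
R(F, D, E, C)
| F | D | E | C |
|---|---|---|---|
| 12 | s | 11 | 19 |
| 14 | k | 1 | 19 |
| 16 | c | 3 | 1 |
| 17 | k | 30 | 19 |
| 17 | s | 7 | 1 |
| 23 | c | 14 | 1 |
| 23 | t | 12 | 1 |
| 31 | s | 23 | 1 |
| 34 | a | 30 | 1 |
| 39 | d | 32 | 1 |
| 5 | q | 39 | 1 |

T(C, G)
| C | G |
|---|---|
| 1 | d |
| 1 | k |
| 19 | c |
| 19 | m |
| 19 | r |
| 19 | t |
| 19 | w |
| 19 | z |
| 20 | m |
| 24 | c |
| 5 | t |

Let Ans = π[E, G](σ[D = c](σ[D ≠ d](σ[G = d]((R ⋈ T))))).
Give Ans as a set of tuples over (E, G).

{(14, d), (3, d)}

R ⋈ T (natural join on C): {(12, s, 11, 19, c), (12, s, 11, 19, m), (12, s, 11, 19, r), (12, s, 11, 19, t), (12, s, 11, 19, w), (12, s, 11, 19, z), (14, k, 1, 19, c), (14, k, 1, 19, m), (14, k, 1, 19, r), (14, k, 1, 19, t), (14, k, 1, 19, w), (14, k, 1, 19, z), (16, c, 3, 1, d), (16, c, 3, 1, k), (17, k, 30, 19, c), (17, k, 30, 19, m), (17, k, 30, 19, r), (17, k, 30, 19, t), (17, k, 30, 19, w), (17, k, 30, 19, z), (17, s, 7, 1, d), (17, s, 7, 1, k), (23, c, 14, 1, d), (23, c, 14, 1, k), (23, t, 12, 1, d), (23, t, 12, 1, k), (31, s, 23, 1, d), (31, s, 23, 1, k), (34, a, 30, 1, d), (34, a, 30, 1, k), (39, d, 32, 1, d), (39, d, 32, 1, k), (5, q, 39, 1, d), (5, q, 39, 1, k)}
σ[G = d]: keep tuples satisfying G = d → {(16, c, 3, 1, d), (17, s, 7, 1, d), (23, c, 14, 1, d), (23, t, 12, 1, d), (31, s, 23, 1, d), (34, a, 30, 1, d), (39, d, 32, 1, d), (5, q, 39, 1, d)}
σ[D ≠ d]: keep tuples satisfying D ≠ d → {(16, c, 3, 1, d), (17, s, 7, 1, d), (23, c, 14, 1, d), (23, t, 12, 1, d), (31, s, 23, 1, d), (34, a, 30, 1, d), (5, q, 39, 1, d)}
σ[D = c]: keep tuples satisfying D = c → {(16, c, 3, 1, d), (23, c, 14, 1, d)}
Keep only column(s) E, G: {(14, d), (3, d)}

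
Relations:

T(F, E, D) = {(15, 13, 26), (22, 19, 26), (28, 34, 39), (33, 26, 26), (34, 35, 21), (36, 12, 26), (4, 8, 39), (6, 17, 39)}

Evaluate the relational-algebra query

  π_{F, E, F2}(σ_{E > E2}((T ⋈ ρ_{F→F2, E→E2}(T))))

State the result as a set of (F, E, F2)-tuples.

{(15, 13, 36), (22, 19, 15), (22, 19, 36), (28, 34, 4), (28, 34, 6), (33, 26, 15), (33, 26, 22), (33, 26, 36), (6, 17, 4)}

ρ[F→F2, E→E2]: schema becomes (F2, E2, D); tuples unchanged.
T ⋈ ρ_{F→F2, E→E2}(T) (natural join on D): {(15, 13, 26, 15, 13), (15, 13, 26, 22, 19), (15, 13, 26, 33, 26), (15, 13, 26, 36, 12), (22, 19, 26, 15, 13), (22, 19, 26, 22, 19), (22, 19, 26, 33, 26), (22, 19, 26, 36, 12), (28, 34, 39, 28, 34), (28, 34, 39, 4, 8), (28, 34, 39, 6, 17), (33, 26, 26, 15, 13), (33, 26, 26, 22, 19), (33, 26, 26, 33, 26), (33, 26, 26, 36, 12), (34, 35, 21, 34, 35), (36, 12, 26, 15, 13), (36, 12, 26, 22, 19), (36, 12, 26, 33, 26), (36, 12, 26, 36, 12), (4, 8, 39, 28, 34), (4, 8, 39, 4, 8), (4, 8, 39, 6, 17), (6, 17, 39, 28, 34), (6, 17, 39, 4, 8), (6, 17, 39, 6, 17)}
σ[E > E2]: keep tuples satisfying E > E2 → {(15, 13, 26, 36, 12), (22, 19, 26, 15, 13), (22, 19, 26, 36, 12), (28, 34, 39, 4, 8), (28, 34, 39, 6, 17), (33, 26, 26, 15, 13), (33, 26, 26, 22, 19), (33, 26, 26, 36, 12), (6, 17, 39, 4, 8)}
Projecting to F, E, F2: {(15, 13, 36), (22, 19, 15), (22, 19, 36), (28, 34, 4), (28, 34, 6), (33, 26, 15), (33, 26, 22), (33, 26, 36), (6, 17, 4)}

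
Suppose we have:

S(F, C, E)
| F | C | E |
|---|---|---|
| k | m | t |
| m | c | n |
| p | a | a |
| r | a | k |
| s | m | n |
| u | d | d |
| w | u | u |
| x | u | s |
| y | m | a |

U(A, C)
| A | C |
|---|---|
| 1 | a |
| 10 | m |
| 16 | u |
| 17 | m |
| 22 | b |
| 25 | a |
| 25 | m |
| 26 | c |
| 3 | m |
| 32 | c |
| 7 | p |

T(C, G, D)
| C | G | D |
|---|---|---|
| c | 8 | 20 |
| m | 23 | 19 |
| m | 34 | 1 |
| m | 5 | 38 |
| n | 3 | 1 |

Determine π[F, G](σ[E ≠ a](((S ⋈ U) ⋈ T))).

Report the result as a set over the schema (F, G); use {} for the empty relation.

S ⋈ U (natural join on C): {(k, m, t, 10), (k, m, t, 17), (k, m, t, 25), (k, m, t, 3), (m, c, n, 26), (m, c, n, 32), (p, a, a, 1), (p, a, a, 25), (r, a, k, 1), (r, a, k, 25), (s, m, n, 10), (s, m, n, 17), (s, m, n, 25), (s, m, n, 3), (w, u, u, 16), (x, u, s, 16), (y, m, a, 10), (y, m, a, 17), (y, m, a, 25), (y, m, a, 3)}
(S ⋈ U) ⋈ T (natural join on C): {(k, m, t, 10, 23, 19), (k, m, t, 10, 34, 1), (k, m, t, 10, 5, 38), (k, m, t, 17, 23, 19), (k, m, t, 17, 34, 1), (k, m, t, 17, 5, 38), (k, m, t, 25, 23, 19), (k, m, t, 25, 34, 1), (k, m, t, 25, 5, 38), (k, m, t, 3, 23, 19), (k, m, t, 3, 34, 1), (k, m, t, 3, 5, 38), (m, c, n, 26, 8, 20), (m, c, n, 32, 8, 20), (s, m, n, 10, 23, 19), (s, m, n, 10, 34, 1), (s, m, n, 10, 5, 38), (s, m, n, 17, 23, 19), (s, m, n, 17, 34, 1), (s, m, n, 17, 5, 38), (s, m, n, 25, 23, 19), (s, m, n, 25, 34, 1), (s, m, n, 25, 5, 38), (s, m, n, 3, 23, 19), (s, m, n, 3, 34, 1), (s, m, n, 3, 5, 38), (y, m, a, 10, 23, 19), (y, m, a, 10, 34, 1), (y, m, a, 10, 5, 38), (y, m, a, 17, 23, 19), (y, m, a, 17, 34, 1), (y, m, a, 17, 5, 38), (y, m, a, 25, 23, 19), (y, m, a, 25, 34, 1), (y, m, a, 25, 5, 38), (y, m, a, 3, 23, 19), (y, m, a, 3, 34, 1), (y, m, a, 3, 5, 38)}
Selection E ≠ a: {(k, m, t, 10, 23, 19), (k, m, t, 10, 34, 1), (k, m, t, 10, 5, 38), (k, m, t, 17, 23, 19), (k, m, t, 17, 34, 1), (k, m, t, 17, 5, 38), (k, m, t, 25, 23, 19), (k, m, t, 25, 34, 1), (k, m, t, 25, 5, 38), (k, m, t, 3, 23, 19), (k, m, t, 3, 34, 1), (k, m, t, 3, 5, 38), (m, c, n, 26, 8, 20), (m, c, n, 32, 8, 20), (s, m, n, 10, 23, 19), (s, m, n, 10, 34, 1), (s, m, n, 10, 5, 38), (s, m, n, 17, 23, 19), (s, m, n, 17, 34, 1), (s, m, n, 17, 5, 38), (s, m, n, 25, 23, 19), (s, m, n, 25, 34, 1), (s, m, n, 25, 5, 38), (s, m, n, 3, 23, 19), (s, m, n, 3, 34, 1), (s, m, n, 3, 5, 38)}
π[F, G]: project onto (F, G) (19 duplicate(s) eliminated) → {(k, 23), (k, 34), (k, 5), (m, 8), (s, 23), (s, 34), (s, 5)}

{(k, 23), (k, 34), (k, 5), (m, 8), (s, 23), (s, 34), (s, 5)}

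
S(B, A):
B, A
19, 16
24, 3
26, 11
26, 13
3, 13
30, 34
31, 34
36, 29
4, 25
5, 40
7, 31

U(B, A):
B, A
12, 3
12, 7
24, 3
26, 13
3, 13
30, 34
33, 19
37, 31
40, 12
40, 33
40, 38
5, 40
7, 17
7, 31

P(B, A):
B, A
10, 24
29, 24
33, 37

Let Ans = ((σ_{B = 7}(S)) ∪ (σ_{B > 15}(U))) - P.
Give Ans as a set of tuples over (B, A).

{(24, 3), (26, 13), (30, 34), (33, 19), (37, 31), (40, 12), (40, 33), (40, 38), (7, 31)}

Apply σ_{B = 7}; surviving tuples: {(7, 31)}
Apply σ_{B > 15}; surviving tuples: {(24, 3), (26, 13), (30, 34), (33, 19), (37, 31), (40, 12), (40, 33), (40, 38)}
Set union of the two operands is {(24, 3), (26, 13), (30, 34), (33, 19), (37, 31), (40, 12), (40, 33), (40, 38), (7, 31)}.
Set difference of the two operands is {(24, 3), (26, 13), (30, 34), (33, 19), (37, 31), (40, 12), (40, 33), (40, 38), (7, 31)}.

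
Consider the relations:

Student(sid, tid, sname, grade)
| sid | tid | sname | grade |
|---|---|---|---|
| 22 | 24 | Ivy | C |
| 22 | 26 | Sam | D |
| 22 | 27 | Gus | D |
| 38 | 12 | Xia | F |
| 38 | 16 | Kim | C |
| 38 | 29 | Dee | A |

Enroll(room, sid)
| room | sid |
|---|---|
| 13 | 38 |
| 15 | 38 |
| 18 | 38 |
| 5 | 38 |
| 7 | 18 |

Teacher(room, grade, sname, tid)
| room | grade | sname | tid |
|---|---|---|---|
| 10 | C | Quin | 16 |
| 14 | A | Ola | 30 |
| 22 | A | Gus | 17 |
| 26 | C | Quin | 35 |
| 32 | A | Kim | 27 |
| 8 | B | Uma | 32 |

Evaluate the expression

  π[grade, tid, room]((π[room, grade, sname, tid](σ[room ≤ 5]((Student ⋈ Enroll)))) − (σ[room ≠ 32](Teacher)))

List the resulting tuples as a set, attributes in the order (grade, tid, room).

{(A, 29, 5), (C, 16, 5), (F, 12, 5)}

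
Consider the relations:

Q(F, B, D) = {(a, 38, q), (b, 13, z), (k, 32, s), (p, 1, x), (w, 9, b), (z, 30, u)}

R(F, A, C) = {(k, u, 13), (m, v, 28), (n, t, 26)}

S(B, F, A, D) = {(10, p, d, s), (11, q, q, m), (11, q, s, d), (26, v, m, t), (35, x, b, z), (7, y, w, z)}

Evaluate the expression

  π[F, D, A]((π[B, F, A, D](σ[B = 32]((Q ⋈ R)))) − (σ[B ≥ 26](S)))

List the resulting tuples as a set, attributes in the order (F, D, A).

{(k, s, u)}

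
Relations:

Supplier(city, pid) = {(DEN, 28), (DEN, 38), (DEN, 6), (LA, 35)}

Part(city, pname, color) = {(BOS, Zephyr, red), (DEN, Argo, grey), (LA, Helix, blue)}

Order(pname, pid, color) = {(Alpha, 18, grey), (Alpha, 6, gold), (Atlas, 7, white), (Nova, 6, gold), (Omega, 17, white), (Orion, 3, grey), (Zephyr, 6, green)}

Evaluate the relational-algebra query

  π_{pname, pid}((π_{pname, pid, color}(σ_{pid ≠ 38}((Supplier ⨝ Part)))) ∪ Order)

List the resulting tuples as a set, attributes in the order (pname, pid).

{(Alpha, 18), (Alpha, 6), (Argo, 28), (Argo, 6), (Atlas, 7), (Helix, 35), (Nova, 6), (Omega, 17), (Orion, 3), (Zephyr, 6)}

Natural join on city: {(DEN, 28, Argo, grey), (DEN, 38, Argo, grey), (DEN, 6, Argo, grey), (LA, 35, Helix, blue)}
Selection pid ≠ 38: {(DEN, 28, Argo, grey), (DEN, 6, Argo, grey), (LA, 35, Helix, blue)}
Projecting to pname, pid, color: {(Argo, 28, grey), (Argo, 6, grey), (Helix, 35, blue)}
Set union of the two operands is {(Alpha, 18, grey), (Alpha, 6, gold), (Argo, 28, grey), (Argo, 6, grey), (Atlas, 7, white), (Helix, 35, blue), (Nova, 6, gold), (Omega, 17, white), (Orion, 3, grey), (Zephyr, 6, green)}.
Projecting to pname, pid: {(Alpha, 18), (Alpha, 6), (Argo, 28), (Argo, 6), (Atlas, 7), (Helix, 35), (Nova, 6), (Omega, 17), (Orion, 3), (Zephyr, 6)}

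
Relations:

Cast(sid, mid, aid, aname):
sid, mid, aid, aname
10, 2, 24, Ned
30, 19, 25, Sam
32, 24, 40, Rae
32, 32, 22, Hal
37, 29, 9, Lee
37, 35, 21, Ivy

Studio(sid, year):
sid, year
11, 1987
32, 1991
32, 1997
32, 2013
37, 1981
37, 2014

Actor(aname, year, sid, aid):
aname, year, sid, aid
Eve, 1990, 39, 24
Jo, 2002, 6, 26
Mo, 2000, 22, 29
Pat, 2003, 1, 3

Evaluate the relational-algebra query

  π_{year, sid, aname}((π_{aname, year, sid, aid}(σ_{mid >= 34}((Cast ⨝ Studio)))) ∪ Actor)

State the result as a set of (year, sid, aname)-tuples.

{(1981, 37, Ivy), (1990, 39, Eve), (2000, 22, Mo), (2002, 6, Jo), (2003, 1, Pat), (2014, 37, Ivy)}

Joining Cast and Studio on sid yields {(32, 24, 40, Rae, 1991), (32, 24, 40, Rae, 1997), (32, 24, 40, Rae, 2013), (32, 32, 22, Hal, 1991), (32, 32, 22, Hal, 1997), (32, 32, 22, Hal, 2013), (37, 29, 9, Lee, 1981), (37, 29, 9, Lee, 2014), (37, 35, 21, Ivy, 1981), (37, 35, 21, Ivy, 2014)}.
Filtering on mid >= 34 leaves {(37, 35, 21, Ivy, 1981), (37, 35, 21, Ivy, 2014)}.
π_{aname, year, sid, aid} gives {(Ivy, 1981, 37, 21), (Ivy, 2014, 37, 21)}.
Union: {(Ivy, 1981, 37, 21), (Ivy, 2014, 37, 21)} with {(Eve, 1990, 39, 24), (Jo, 2002, 6, 26), (Mo, 2000, 22, 29), (Pat, 2003, 1, 3)} → {(Eve, 1990, 39, 24), (Ivy, 1981, 37, 21), (Ivy, 2014, 37, 21), (Jo, 2002, 6, 26), (Mo, 2000, 22, 29), (Pat, 2003, 1, 3)}
π_{year, sid, aname} gives {(1981, 37, Ivy), (1990, 39, Eve), (2000, 22, Mo), (2002, 6, Jo), (2003, 1, Pat), (2014, 37, Ivy)}.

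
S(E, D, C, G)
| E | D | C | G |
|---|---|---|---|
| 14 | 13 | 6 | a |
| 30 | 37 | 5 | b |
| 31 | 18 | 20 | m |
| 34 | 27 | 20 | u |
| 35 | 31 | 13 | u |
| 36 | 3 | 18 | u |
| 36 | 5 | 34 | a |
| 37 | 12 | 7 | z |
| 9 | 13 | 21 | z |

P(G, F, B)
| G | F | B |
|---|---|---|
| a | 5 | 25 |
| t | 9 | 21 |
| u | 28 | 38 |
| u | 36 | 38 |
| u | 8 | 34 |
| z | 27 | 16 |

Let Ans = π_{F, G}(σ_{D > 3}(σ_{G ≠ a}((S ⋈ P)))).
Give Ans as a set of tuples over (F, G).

S ⋈ P (natural join on G): {(14, 13, 6, a, 5, 25), (34, 27, 20, u, 28, 38), (34, 27, 20, u, 36, 38), (34, 27, 20, u, 8, 34), (35, 31, 13, u, 28, 38), (35, 31, 13, u, 36, 38), (35, 31, 13, u, 8, 34), (36, 3, 18, u, 28, 38), (36, 3, 18, u, 36, 38), (36, 3, 18, u, 8, 34), (36, 5, 34, a, 5, 25), (37, 12, 7, z, 27, 16), (9, 13, 21, z, 27, 16)}
Filtering on G ≠ a leaves {(34, 27, 20, u, 28, 38), (34, 27, 20, u, 36, 38), (34, 27, 20, u, 8, 34), (35, 31, 13, u, 28, 38), (35, 31, 13, u, 36, 38), (35, 31, 13, u, 8, 34), (36, 3, 18, u, 28, 38), (36, 3, 18, u, 36, 38), (36, 3, 18, u, 8, 34), (37, 12, 7, z, 27, 16), (9, 13, 21, z, 27, 16)}.
Filtering on D > 3 leaves {(34, 27, 20, u, 28, 38), (34, 27, 20, u, 36, 38), (34, 27, 20, u, 8, 34), (35, 31, 13, u, 28, 38), (35, 31, 13, u, 36, 38), (35, 31, 13, u, 8, 34), (37, 12, 7, z, 27, 16), (9, 13, 21, z, 27, 16)}.
Keep only column(s) F, G (4 duplicate(s) eliminated): {(27, z), (28, u), (36, u), (8, u)}

{(27, z), (28, u), (36, u), (8, u)}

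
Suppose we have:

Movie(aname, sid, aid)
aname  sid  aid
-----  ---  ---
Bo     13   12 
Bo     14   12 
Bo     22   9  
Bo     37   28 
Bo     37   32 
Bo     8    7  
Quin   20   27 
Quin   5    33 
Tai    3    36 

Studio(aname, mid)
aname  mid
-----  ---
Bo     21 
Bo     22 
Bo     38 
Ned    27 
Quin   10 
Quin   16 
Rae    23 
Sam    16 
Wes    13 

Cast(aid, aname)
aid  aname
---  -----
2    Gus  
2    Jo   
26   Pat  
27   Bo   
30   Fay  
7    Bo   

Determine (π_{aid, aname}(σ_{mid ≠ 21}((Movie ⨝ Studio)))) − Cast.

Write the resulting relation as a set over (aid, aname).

Movie ⋈ Studio (natural join on aname): {(Bo, 13, 12, 21), (Bo, 13, 12, 22), (Bo, 13, 12, 38), (Bo, 14, 12, 21), (Bo, 14, 12, 22), (Bo, 14, 12, 38), (Bo, 22, 9, 21), (Bo, 22, 9, 22), (Bo, 22, 9, 38), (Bo, 37, 28, 21), (Bo, 37, 28, 22), (Bo, 37, 28, 38), (Bo, 37, 32, 21), (Bo, 37, 32, 22), (Bo, 37, 32, 38), (Bo, 8, 7, 21), (Bo, 8, 7, 22), (Bo, 8, 7, 38), (Quin, 20, 27, 10), (Quin, 20, 27, 16), (Quin, 5, 33, 10), (Quin, 5, 33, 16)}
σ[mid ≠ 21]: keep tuples satisfying mid ≠ 21 → {(Bo, 13, 12, 22), (Bo, 13, 12, 38), (Bo, 14, 12, 22), (Bo, 14, 12, 38), (Bo, 22, 9, 22), (Bo, 22, 9, 38), (Bo, 37, 28, 22), (Bo, 37, 28, 38), (Bo, 37, 32, 22), (Bo, 37, 32, 38), (Bo, 8, 7, 22), (Bo, 8, 7, 38), (Quin, 20, 27, 10), (Quin, 20, 27, 16), (Quin, 5, 33, 10), (Quin, 5, 33, 16)}
Keep only column(s) aid, aname (9 duplicate(s) eliminated): {(12, Bo), (27, Quin), (28, Bo), (32, Bo), (33, Quin), (7, Bo), (9, Bo)}
Taking the difference: {(12, Bo), (27, Quin), (28, Bo), (32, Bo), (33, Quin), (9, Bo)}

{(12, Bo), (27, Quin), (28, Bo), (32, Bo), (33, Quin), (9, Bo)}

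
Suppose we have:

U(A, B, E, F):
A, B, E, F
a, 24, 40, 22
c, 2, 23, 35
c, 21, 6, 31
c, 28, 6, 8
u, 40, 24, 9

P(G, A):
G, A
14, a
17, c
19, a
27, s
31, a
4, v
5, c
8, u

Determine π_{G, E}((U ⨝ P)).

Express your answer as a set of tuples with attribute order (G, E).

{(14, 40), (17, 23), (17, 6), (19, 40), (31, 40), (5, 23), (5, 6), (8, 24)}

Joining U and P on A yields {(a, 24, 40, 22, 14), (a, 24, 40, 22, 19), (a, 24, 40, 22, 31), (c, 2, 23, 35, 17), (c, 2, 23, 35, 5), (c, 21, 6, 31, 17), (c, 21, 6, 31, 5), (c, 28, 6, 8, 17), (c, 28, 6, 8, 5), (u, 40, 24, 9, 8)}.
Keep only column(s) G, E (2 duplicate(s) eliminated): {(14, 40), (17, 23), (17, 6), (19, 40), (31, 40), (5, 23), (5, 6), (8, 24)}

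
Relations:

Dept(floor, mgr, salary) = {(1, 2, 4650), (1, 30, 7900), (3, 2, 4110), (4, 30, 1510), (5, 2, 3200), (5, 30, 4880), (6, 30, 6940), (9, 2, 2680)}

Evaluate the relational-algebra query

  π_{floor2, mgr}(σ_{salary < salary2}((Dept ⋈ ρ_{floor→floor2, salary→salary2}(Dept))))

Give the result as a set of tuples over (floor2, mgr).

ρ[floor→floor2, salary→salary2]: schema becomes (floor2, mgr, salary2); tuples unchanged.
Dept ⋈ ρ_{floor→floor2, salary→salary2}(Dept) (natural join on mgr): {(1, 2, 4650, 1, 4650), (1, 2, 4650, 3, 4110), (1, 2, 4650, 5, 3200), (1, 2, 4650, 9, 2680), (1, 30, 7900, 1, 7900), (1, 30, 7900, 4, 1510), (1, 30, 7900, 5, 4880), (1, 30, 7900, 6, 6940), (3, 2, 4110, 1, 4650), (3, 2, 4110, 3, 4110), (3, 2, 4110, 5, 3200), (3, 2, 4110, 9, 2680), (4, 30, 1510, 1, 7900), (4, 30, 1510, 4, 1510), (4, 30, 1510, 5, 4880), (4, 30, 1510, 6, 6940), (5, 2, 3200, 1, 4650), (5, 2, 3200, 3, 4110), (5, 2, 3200, 5, 3200), (5, 2, 3200, 9, 2680), (5, 30, 4880, 1, 7900), (5, 30, 4880, 4, 1510), (5, 30, 4880, 5, 4880), (5, 30, 4880, 6, 6940), (6, 30, 6940, 1, 7900), (6, 30, 6940, 4, 1510), (6, 30, 6940, 5, 4880), (6, 30, 6940, 6, 6940), (9, 2, 2680, 1, 4650), (9, 2, 2680, 3, 4110), (9, 2, 2680, 5, 3200), (9, 2, 2680, 9, 2680)}
σ[salary < salary2]: keep tuples satisfying salary < salary2 → {(3, 2, 4110, 1, 4650), (4, 30, 1510, 1, 7900), (4, 30, 1510, 5, 4880), (4, 30, 1510, 6, 6940), (5, 2, 3200, 1, 4650), (5, 2, 3200, 3, 4110), (5, 30, 4880, 1, 7900), (5, 30, 4880, 6, 6940), (6, 30, 6940, 1, 7900), (9, 2, 2680, 1, 4650), (9, 2, 2680, 3, 4110), (9, 2, 2680, 5, 3200)}
Keep only column(s) floor2, mgr (6 duplicate(s) eliminated): {(1, 2), (1, 30), (3, 2), (5, 2), (5, 30), (6, 30)}

{(1, 2), (1, 30), (3, 2), (5, 2), (5, 30), (6, 30)}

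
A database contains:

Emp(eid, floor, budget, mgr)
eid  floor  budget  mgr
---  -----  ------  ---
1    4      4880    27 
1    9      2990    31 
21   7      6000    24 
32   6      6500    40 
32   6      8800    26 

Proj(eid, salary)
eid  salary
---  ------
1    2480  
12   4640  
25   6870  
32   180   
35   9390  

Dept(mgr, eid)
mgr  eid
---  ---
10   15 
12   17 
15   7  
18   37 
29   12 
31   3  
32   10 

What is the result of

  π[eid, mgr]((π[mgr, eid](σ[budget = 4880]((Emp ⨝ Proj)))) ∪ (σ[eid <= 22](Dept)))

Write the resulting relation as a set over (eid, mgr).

{(1, 27), (10, 32), (12, 29), (15, 10), (17, 12), (3, 31), (7, 15)}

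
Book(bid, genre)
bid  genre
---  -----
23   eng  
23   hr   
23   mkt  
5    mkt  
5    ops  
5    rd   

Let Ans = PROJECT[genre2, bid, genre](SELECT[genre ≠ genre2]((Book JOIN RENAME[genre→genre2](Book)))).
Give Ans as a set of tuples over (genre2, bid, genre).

{(eng, 23, hr), (eng, 23, mkt), (hr, 23, eng), (hr, 23, mkt), (mkt, 23, eng), (mkt, 23, hr), (mkt, 5, ops), (mkt, 5, rd), (ops, 5, mkt), (ops, 5, rd), (rd, 5, mkt), (rd, 5, ops)}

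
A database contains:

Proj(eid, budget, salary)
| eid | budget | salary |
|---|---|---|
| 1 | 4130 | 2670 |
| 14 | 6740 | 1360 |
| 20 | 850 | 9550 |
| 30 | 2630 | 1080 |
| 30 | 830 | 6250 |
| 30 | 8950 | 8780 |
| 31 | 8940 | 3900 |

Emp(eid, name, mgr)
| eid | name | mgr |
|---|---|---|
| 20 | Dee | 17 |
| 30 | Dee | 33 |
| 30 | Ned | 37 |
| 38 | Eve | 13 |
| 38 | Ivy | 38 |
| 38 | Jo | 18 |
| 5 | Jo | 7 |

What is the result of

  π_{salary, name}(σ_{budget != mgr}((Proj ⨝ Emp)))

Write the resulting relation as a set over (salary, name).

{(1080, Dee), (1080, Ned), (6250, Dee), (6250, Ned), (8780, Dee), (8780, Ned), (9550, Dee)}

Proj ⋈ Emp (natural join on eid): {(20, 850, 9550, Dee, 17), (30, 2630, 1080, Dee, 33), (30, 2630, 1080, Ned, 37), (30, 830, 6250, Dee, 33), (30, 830, 6250, Ned, 37), (30, 8950, 8780, Dee, 33), (30, 8950, 8780, Ned, 37)}
Filtering on budget != mgr leaves {(20, 850, 9550, Dee, 17), (30, 2630, 1080, Dee, 33), (30, 2630, 1080, Ned, 37), (30, 830, 6250, Dee, 33), (30, 830, 6250, Ned, 37), (30, 8950, 8780, Dee, 33), (30, 8950, 8780, Ned, 37)}.
Keep only column(s) salary, name: {(1080, Dee), (1080, Ned), (6250, Dee), (6250, Ned), (8780, Dee), (8780, Ned), (9550, Dee)}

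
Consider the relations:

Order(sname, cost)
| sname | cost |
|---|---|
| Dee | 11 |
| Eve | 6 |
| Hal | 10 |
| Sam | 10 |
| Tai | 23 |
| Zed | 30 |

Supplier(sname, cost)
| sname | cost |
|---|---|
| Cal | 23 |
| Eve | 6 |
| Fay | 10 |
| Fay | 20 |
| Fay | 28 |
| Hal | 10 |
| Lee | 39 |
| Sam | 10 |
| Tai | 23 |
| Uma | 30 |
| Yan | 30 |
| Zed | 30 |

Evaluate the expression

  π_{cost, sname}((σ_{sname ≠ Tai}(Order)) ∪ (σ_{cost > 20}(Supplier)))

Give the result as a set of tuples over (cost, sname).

{(10, Hal), (10, Sam), (11, Dee), (23, Cal), (23, Tai), (28, Fay), (30, Uma), (30, Yan), (30, Zed), (39, Lee), (6, Eve)}

Apply σ_{sname ≠ Tai}; surviving tuples: {(Dee, 11), (Eve, 6), (Hal, 10), (Sam, 10), (Zed, 30)}
Apply σ_{cost > 20}; surviving tuples: {(Cal, 23), (Fay, 28), (Lee, 39), (Tai, 23), (Uma, 30), (Yan, 30), (Zed, 30)}
Union: {(Dee, 11), (Eve, 6), (Hal, 10), (Sam, 10), (Zed, 30)} with {(Cal, 23), (Fay, 28), (Lee, 39), (Tai, 23), (Uma, 30), (Yan, 30), (Zed, 30)} → {(Cal, 23), (Dee, 11), (Eve, 6), (Fay, 28), (Hal, 10), (Lee, 39), (Sam, 10), (Tai, 23), (Uma, 30), (Yan, 30), (Zed, 30)}
π_{cost, sname} gives {(10, Hal), (10, Sam), (11, Dee), (23, Cal), (23, Tai), (28, Fay), (30, Uma), (30, Yan), (30, Zed), (39, Lee), (6, Eve)}.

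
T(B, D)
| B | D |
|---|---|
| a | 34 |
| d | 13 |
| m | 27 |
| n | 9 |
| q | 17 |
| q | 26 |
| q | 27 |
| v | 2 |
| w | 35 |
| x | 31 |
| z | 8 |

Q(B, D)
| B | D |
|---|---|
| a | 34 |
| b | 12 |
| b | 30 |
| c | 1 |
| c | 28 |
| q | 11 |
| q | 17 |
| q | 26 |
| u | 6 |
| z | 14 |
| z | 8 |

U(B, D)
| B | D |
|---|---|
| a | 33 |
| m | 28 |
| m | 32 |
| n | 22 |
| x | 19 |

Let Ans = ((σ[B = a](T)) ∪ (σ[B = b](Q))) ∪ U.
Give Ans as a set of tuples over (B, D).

Filtering on B = a leaves {(a, 34)}.
Filtering on B = b leaves {(b, 12), (b, 30)}.
Set union of the two operands is {(a, 34), (b, 12), (b, 30)}.
Set union of the two operands is {(a, 33), (a, 34), (b, 12), (b, 30), (m, 28), (m, 32), (n, 22), (x, 19)}.

{(a, 33), (a, 34), (b, 12), (b, 30), (m, 28), (m, 32), (n, 22), (x, 19)}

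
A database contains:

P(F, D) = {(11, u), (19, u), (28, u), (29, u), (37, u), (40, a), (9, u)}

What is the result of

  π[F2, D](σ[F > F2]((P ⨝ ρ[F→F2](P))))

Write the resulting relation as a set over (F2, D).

{(11, u), (19, u), (28, u), (29, u), (9, u)}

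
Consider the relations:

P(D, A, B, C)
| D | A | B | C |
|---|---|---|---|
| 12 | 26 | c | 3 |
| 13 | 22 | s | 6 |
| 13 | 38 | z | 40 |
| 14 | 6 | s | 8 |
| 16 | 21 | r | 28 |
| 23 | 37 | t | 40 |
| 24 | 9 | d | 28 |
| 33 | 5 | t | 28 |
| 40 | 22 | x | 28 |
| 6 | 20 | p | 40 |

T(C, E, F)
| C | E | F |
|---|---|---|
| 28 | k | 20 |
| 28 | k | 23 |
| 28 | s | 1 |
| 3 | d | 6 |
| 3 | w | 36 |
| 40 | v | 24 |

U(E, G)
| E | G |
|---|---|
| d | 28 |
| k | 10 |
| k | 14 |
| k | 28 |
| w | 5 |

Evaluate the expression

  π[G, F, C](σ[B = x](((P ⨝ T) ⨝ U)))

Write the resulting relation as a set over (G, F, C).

P ⋈ T (natural join on C): {(12, 26, c, 3, d, 6), (12, 26, c, 3, w, 36), (13, 38, z, 40, v, 24), (16, 21, r, 28, k, 20), (16, 21, r, 28, k, 23), (16, 21, r, 28, s, 1), (23, 37, t, 40, v, 24), (24, 9, d, 28, k, 20), (24, 9, d, 28, k, 23), (24, 9, d, 28, s, 1), (33, 5, t, 28, k, 20), (33, 5, t, 28, k, 23), (33, 5, t, 28, s, 1), (40, 22, x, 28, k, 20), (40, 22, x, 28, k, 23), (40, 22, x, 28, s, 1), (6, 20, p, 40, v, 24)}
(P ⨝ T) ⋈ U (natural join on E): {(12, 26, c, 3, d, 6, 28), (12, 26, c, 3, w, 36, 5), (16, 21, r, 28, k, 20, 10), (16, 21, r, 28, k, 20, 14), (16, 21, r, 28, k, 20, 28), (16, 21, r, 28, k, 23, 10), (16, 21, r, 28, k, 23, 14), (16, 21, r, 28, k, 23, 28), (24, 9, d, 28, k, 20, 10), (24, 9, d, 28, k, 20, 14), (24, 9, d, 28, k, 20, 28), (24, 9, d, 28, k, 23, 10), (24, 9, d, 28, k, 23, 14), (24, 9, d, 28, k, 23, 28), (33, 5, t, 28, k, 20, 10), (33, 5, t, 28, k, 20, 14), (33, 5, t, 28, k, 20, 28), (33, 5, t, 28, k, 23, 10), (33, 5, t, 28, k, 23, 14), (33, 5, t, 28, k, 23, 28), (40, 22, x, 28, k, 20, 10), (40, 22, x, 28, k, 20, 14), (40, 22, x, 28, k, 20, 28), (40, 22, x, 28, k, 23, 10), (40, 22, x, 28, k, 23, 14), (40, 22, x, 28, k, 23, 28)}
Apply σ_{B = x}; surviving tuples: {(40, 22, x, 28, k, 20, 10), (40, 22, x, 28, k, 20, 14), (40, 22, x, 28, k, 20, 28), (40, 22, x, 28, k, 23, 10), (40, 22, x, 28, k, 23, 14), (40, 22, x, 28, k, 23, 28)}
π[G, F, C]: project onto (G, F, C) → {(10, 20, 28), (10, 23, 28), (14, 20, 28), (14, 23, 28), (28, 20, 28), (28, 23, 28)}

{(10, 20, 28), (10, 23, 28), (14, 20, 28), (14, 23, 28), (28, 20, 28), (28, 23, 28)}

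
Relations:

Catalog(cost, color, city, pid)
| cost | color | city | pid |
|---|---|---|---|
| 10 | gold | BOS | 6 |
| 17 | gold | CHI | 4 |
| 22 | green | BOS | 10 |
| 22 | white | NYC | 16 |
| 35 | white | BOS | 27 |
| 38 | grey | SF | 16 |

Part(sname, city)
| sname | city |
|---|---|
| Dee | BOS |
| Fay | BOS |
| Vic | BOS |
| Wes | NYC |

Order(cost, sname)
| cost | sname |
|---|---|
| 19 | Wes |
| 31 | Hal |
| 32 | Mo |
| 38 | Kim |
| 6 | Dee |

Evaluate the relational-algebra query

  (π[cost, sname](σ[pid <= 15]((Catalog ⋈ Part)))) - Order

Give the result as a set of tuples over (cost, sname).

Catalog ⋈ Part (natural join on city): {(10, gold, BOS, 6, Dee), (10, gold, BOS, 6, Fay), (10, gold, BOS, 6, Vic), (22, green, BOS, 10, Dee), (22, green, BOS, 10, Fay), (22, green, BOS, 10, Vic), (22, white, NYC, 16, Wes), (35, white, BOS, 27, Dee), (35, white, BOS, 27, Fay), (35, white, BOS, 27, Vic)}
Filtering on pid <= 15 leaves {(10, gold, BOS, 6, Dee), (10, gold, BOS, 6, Fay), (10, gold, BOS, 6, Vic), (22, green, BOS, 10, Dee), (22, green, BOS, 10, Fay), (22, green, BOS, 10, Vic)}.
π[cost, sname]: project onto (cost, sname) → {(10, Dee), (10, Fay), (10, Vic), (22, Dee), (22, Fay), (22, Vic)}
Taking the difference: {(10, Dee), (10, Fay), (10, Vic), (22, Dee), (22, Fay), (22, Vic)}

{(10, Dee), (10, Fay), (10, Vic), (22, Dee), (22, Fay), (22, Vic)}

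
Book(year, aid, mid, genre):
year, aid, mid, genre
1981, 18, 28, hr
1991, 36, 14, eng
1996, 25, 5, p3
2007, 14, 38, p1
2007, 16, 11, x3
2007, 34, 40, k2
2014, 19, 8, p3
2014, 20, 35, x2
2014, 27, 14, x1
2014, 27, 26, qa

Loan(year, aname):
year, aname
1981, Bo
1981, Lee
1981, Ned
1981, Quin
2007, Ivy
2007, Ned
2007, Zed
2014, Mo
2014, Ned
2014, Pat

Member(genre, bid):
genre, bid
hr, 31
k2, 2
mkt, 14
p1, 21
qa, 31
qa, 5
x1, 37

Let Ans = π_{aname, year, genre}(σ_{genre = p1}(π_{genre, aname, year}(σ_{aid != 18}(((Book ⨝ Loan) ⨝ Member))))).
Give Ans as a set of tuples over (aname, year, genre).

{(Ivy, 2007, p1), (Ned, 2007, p1), (Zed, 2007, p1)}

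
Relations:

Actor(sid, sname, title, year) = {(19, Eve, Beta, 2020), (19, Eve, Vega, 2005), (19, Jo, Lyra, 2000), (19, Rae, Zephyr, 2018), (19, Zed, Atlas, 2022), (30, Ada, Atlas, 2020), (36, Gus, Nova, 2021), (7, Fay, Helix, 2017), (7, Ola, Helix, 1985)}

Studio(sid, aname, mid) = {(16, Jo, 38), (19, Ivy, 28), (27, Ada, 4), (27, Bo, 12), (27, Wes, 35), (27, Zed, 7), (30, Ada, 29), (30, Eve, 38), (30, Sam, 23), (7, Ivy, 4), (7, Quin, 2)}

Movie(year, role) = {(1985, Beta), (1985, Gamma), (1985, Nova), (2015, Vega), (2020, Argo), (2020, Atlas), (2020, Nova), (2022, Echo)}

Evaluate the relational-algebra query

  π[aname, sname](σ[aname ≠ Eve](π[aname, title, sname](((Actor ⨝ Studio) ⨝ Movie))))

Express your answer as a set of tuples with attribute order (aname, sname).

{(Ada, Ada), (Ivy, Eve), (Ivy, Ola), (Ivy, Zed), (Quin, Ola), (Sam, Ada)}

Actor ⋈ Studio (natural join on sid): {(19, Eve, Beta, 2020, Ivy, 28), (19, Eve, Vega, 2005, Ivy, 28), (19, Jo, Lyra, 2000, Ivy, 28), (19, Rae, Zephyr, 2018, Ivy, 28), (19, Zed, Atlas, 2022, Ivy, 28), (30, Ada, Atlas, 2020, Ada, 29), (30, Ada, Atlas, 2020, Eve, 38), (30, Ada, Atlas, 2020, Sam, 23), (7, Fay, Helix, 2017, Ivy, 4), (7, Fay, Helix, 2017, Quin, 2), (7, Ola, Helix, 1985, Ivy, 4), (7, Ola, Helix, 1985, Quin, 2)}
(Actor ⨝ Studio) ⋈ Movie (natural join on year): {(19, Eve, Beta, 2020, Ivy, 28, Argo), (19, Eve, Beta, 2020, Ivy, 28, Atlas), (19, Eve, Beta, 2020, Ivy, 28, Nova), (19, Zed, Atlas, 2022, Ivy, 28, Echo), (30, Ada, Atlas, 2020, Ada, 29, Argo), (30, Ada, Atlas, 2020, Ada, 29, Atlas), (30, Ada, Atlas, 2020, Ada, 29, Nova), (30, Ada, Atlas, 2020, Eve, 38, Argo), (30, Ada, Atlas, 2020, Eve, 38, Atlas), (30, Ada, Atlas, 2020, Eve, 38, Nova), (30, Ada, Atlas, 2020, Sam, 23, Argo), (30, Ada, Atlas, 2020, Sam, 23, Atlas), (30, Ada, Atlas, 2020, Sam, 23, Nova), (7, Ola, Helix, 1985, Ivy, 4, Beta), (7, Ola, Helix, 1985, Ivy, 4, Gamma), (7, Ola, Helix, 1985, Ivy, 4, Nova), (7, Ola, Helix, 1985, Quin, 2, Beta), (7, Ola, Helix, 1985, Quin, 2, Gamma), (7, Ola, Helix, 1985, Quin, 2, Nova)}
Projecting to aname, title, sname (12 duplicate(s) eliminated): {(Ada, Atlas, Ada), (Eve, Atlas, Ada), (Ivy, Atlas, Zed), (Ivy, Beta, Eve), (Ivy, Helix, Ola), (Quin, Helix, Ola), (Sam, Atlas, Ada)}
σ[aname ≠ Eve]: keep tuples satisfying aname ≠ Eve → {(Ada, Atlas, Ada), (Ivy, Atlas, Zed), (Ivy, Beta, Eve), (Ivy, Helix, Ola), (Quin, Helix, Ola), (Sam, Atlas, Ada)}
Projecting to aname, sname: {(Ada, Ada), (Ivy, Eve), (Ivy, Ola), (Ivy, Zed), (Quin, Ola), (Sam, Ada)}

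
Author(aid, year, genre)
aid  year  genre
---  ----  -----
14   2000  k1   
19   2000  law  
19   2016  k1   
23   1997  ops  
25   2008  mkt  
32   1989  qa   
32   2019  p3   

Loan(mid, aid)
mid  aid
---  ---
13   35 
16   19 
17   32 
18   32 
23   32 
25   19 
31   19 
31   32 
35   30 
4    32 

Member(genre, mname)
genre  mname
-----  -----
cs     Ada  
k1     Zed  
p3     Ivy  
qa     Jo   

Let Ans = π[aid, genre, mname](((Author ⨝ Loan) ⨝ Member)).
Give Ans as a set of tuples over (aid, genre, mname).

Joining Author and Loan on aid yields {(19, 2000, law, 16), (19, 2000, law, 25), (19, 2000, law, 31), (19, 2016, k1, 16), (19, 2016, k1, 25), (19, 2016, k1, 31), (32, 1989, qa, 17), (32, 1989, qa, 18), (32, 1989, qa, 23), (32, 1989, qa, 31), (32, 1989, qa, 4), (32, 2019, p3, 17), (32, 2019, p3, 18), (32, 2019, p3, 23), (32, 2019, p3, 31), (32, 2019, p3, 4)}.
Joining (Author ⨝ Loan) and Member on genre yields {(19, 2016, k1, 16, Zed), (19, 2016, k1, 25, Zed), (19, 2016, k1, 31, Zed), (32, 1989, qa, 17, Jo), (32, 1989, qa, 18, Jo), (32, 1989, qa, 23, Jo), (32, 1989, qa, 31, Jo), (32, 1989, qa, 4, Jo), (32, 2019, p3, 17, Ivy), (32, 2019, p3, 18, Ivy), (32, 2019, p3, 23, Ivy), (32, 2019, p3, 31, Ivy), (32, 2019, p3, 4, Ivy)}.
Keep only column(s) aid, genre, mname (10 duplicate(s) eliminated): {(19, k1, Zed), (32, p3, Ivy), (32, qa, Jo)}

{(19, k1, Zed), (32, p3, Ivy), (32, qa, Jo)}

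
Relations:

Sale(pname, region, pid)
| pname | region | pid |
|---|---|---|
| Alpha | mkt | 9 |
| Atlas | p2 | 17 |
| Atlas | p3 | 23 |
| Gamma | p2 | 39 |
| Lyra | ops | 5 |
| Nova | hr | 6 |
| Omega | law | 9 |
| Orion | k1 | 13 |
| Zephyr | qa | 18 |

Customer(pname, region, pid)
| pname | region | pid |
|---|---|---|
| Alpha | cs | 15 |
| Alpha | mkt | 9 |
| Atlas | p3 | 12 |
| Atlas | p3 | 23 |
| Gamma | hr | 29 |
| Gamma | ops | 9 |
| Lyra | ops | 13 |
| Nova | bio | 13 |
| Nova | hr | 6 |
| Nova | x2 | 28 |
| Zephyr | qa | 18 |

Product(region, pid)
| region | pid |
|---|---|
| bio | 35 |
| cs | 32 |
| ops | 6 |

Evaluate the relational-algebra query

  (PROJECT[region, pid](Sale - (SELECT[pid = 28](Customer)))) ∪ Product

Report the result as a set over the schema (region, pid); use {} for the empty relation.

{(bio, 35), (cs, 32), (hr, 6), (k1, 13), (law, 9), (mkt, 9), (ops, 5), (ops, 6), (p2, 17), (p2, 39), (p3, 23), (qa, 18)}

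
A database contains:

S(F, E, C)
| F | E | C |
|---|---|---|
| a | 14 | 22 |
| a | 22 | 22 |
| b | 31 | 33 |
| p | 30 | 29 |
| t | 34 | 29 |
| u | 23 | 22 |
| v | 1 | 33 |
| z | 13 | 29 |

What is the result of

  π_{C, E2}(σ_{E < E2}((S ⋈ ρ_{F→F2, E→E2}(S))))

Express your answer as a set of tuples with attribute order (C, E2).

ρ[F→F2, E→E2]: schema becomes (F2, E2, C); tuples unchanged.
Natural join on C: {(a, 14, 22, a, 14), (a, 14, 22, a, 22), (a, 14, 22, u, 23), (a, 22, 22, a, 14), (a, 22, 22, a, 22), (a, 22, 22, u, 23), (b, 31, 33, b, 31), (b, 31, 33, v, 1), (p, 30, 29, p, 30), (p, 30, 29, t, 34), (p, 30, 29, z, 13), (t, 34, 29, p, 30), (t, 34, 29, t, 34), (t, 34, 29, z, 13), (u, 23, 22, a, 14), (u, 23, 22, a, 22), (u, 23, 22, u, 23), (v, 1, 33, b, 31), (v, 1, 33, v, 1), (z, 13, 29, p, 30), (z, 13, 29, t, 34), (z, 13, 29, z, 13)}
Selection E < E2: {(a, 14, 22, a, 22), (a, 14, 22, u, 23), (a, 22, 22, u, 23), (p, 30, 29, t, 34), (v, 1, 33, b, 31), (z, 13, 29, p, 30), (z, 13, 29, t, 34)}
π[C, E2]: project onto (C, E2) (2 duplicate(s) eliminated) → {(22, 22), (22, 23), (29, 30), (29, 34), (33, 31)}

{(22, 22), (22, 23), (29, 30), (29, 34), (33, 31)}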